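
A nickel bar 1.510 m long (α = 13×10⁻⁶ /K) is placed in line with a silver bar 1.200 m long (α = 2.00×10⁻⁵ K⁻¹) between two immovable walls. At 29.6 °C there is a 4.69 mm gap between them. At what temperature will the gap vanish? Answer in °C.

Gap closes when ΔL₁ + ΔL₂ = 4.69 mm = 4.69×10⁻³ m
(α₁L₁ + α₂L₂)ΔT = g
α₁L₁ + α₂L₂ = 13×10⁻⁶×1.510 + 2.00×10⁻⁵×1.200 = 4.363×10⁻⁵ m/K
ΔT = 4.69×10⁻³ / 4.363×10⁻⁵ = 107.49 K
T = 29.6 + 107.49 = 137.09 °C

T = 137 °C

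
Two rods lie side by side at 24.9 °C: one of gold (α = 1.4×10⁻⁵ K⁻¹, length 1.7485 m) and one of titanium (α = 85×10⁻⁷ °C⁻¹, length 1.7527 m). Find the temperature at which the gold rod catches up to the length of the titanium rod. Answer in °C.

T = 463.3 °C

L₁(1 + α₁ΔT) = L₂(1 + α₂ΔT) ⇒ ΔT = (L₂ − L₁)/(α₁L₁ − α₂L₂)
L₂ − L₁ = 1.7527 − 1.7485 = 4.20×10⁻³ m
α₁L₁ − α₂L₂ = 1.4×10⁻⁵×1.7485 − 85×10⁻⁷×1.7527 = 9.58105×10⁻⁶ m/K
ΔT = 4.20×10⁻³ / 9.58105×10⁻⁶ = 438.365 K
T = 24.9 + 438.365 = 463.265 °C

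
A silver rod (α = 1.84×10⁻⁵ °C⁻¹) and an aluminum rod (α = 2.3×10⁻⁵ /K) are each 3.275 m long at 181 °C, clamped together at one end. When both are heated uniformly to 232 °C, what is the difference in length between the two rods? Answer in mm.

ΔT = 51 K
silver: ΔL = 1.84×10⁻⁵ × 3.275 m × 51 = 3.0733×10⁻³ m = 3.0733 mm
aluminum: ΔL = 2.3×10⁻⁵ × 3.275 m × 51 = 3.8416×10⁻³ m = 3.8416 mm
difference = 3.8416 − 3.0733 = 0.7683 mm

0.768 mm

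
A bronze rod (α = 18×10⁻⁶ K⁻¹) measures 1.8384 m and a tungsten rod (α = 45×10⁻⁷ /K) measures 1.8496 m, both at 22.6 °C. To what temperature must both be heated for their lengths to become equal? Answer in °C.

Equal length when α₁L₁ΔT − α₂L₂ΔT = L₂ − L₁ = 1.12×10⁻² m
α₁L₁ = 3.30912×10⁻⁵, α₂L₂ = 8.3232×10⁻⁶ → Δ(αL) = 2.4768×10⁻⁵ m/K
ΔT = 1.12×10⁻² / 2.4768×10⁻⁵ = 452.196 K, so T = 22.6 + 452.196 = 474.796 °C

T = 474.8 °C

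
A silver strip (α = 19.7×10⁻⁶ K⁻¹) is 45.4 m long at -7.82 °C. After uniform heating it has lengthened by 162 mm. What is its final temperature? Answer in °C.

ΔL = αL₀ΔT ⇒ ΔT = ΔL / (αL₀)
ΔT = 162×10⁻³ m / (19.7×10⁻⁶ × 45.4 m) = 181.13 K
T = -7.82 + 181.13 = 173.31 °C

T = 173 °C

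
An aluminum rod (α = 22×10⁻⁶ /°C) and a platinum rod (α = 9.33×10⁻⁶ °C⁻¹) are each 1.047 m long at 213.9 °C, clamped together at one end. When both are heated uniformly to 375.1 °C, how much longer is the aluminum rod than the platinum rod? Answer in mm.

ΔT = 161.2 K
aluminum: ΔL = 22×10⁻⁶ × 1.047 m × 161.2 = 3.7131×10⁻³ m = 3.7131 mm
platinum: ΔL = 9.33×10⁻⁶ × 1.047 m × 161.2 = 1.5747×10⁻³ m = 1.5747 mm
difference = 3.7131 − 1.5747 = 2.1384 mm

2.14 mm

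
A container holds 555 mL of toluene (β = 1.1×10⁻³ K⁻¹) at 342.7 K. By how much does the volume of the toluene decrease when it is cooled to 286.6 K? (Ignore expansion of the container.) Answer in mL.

|ΔT| = |286.6 − 342.7| = 56.1 K
ΔV = βV₀ΔT = (1.1×10⁻³)(555)(56.1) = 34.2 mL

ΔV = 34.2 mL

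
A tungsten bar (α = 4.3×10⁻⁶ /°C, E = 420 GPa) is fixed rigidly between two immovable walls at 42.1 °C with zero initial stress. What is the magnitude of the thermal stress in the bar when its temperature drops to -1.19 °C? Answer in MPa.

σ = 78.2 MPa

Fully constrained: the free strain ε = αΔT is blocked, so σ = Eε = EαΔT.
|ΔT| = 43.29 K
σ = 420×10⁹ × 4.3×10⁻⁶ × 43.29 = 7.82×10⁷ Pa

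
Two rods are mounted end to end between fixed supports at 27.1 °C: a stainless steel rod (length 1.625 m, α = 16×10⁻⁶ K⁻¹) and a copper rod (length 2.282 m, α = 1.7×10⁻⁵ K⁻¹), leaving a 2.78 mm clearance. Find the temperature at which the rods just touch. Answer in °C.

T = 70.0 °C

α₁L₁ = 2.600×10⁻⁵ m/K, α₂L₂ = 3.8794×10⁻⁵ m/K → total 6.4794×10⁻⁵ m/K
ΔT = g/(α₁L₁+α₂L₂) = 2.78×10⁻³ / 6.4794×10⁻⁵ = 42.905 K
T = 27.1 + 42.905 = 70.005 °C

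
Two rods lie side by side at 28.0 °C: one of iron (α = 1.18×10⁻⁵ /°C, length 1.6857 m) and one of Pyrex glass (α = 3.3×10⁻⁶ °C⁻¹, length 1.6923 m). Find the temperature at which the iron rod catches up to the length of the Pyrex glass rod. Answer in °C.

Equal length when α₁L₁ΔT − α₂L₂ΔT = L₂ − L₁ = 6.60×10⁻³ m
α₁L₁ = 1.989126×10⁻⁵, α₂L₂ = 5.58459×10⁻⁶ → Δ(αL) = 1.430667×10⁻⁵ m/K
ΔT = 6.60×10⁻³ / 1.430667×10⁻⁵ = 461.323 K, so T = 28.0 + 461.323 = 489.323 °C

T = 489.3 °C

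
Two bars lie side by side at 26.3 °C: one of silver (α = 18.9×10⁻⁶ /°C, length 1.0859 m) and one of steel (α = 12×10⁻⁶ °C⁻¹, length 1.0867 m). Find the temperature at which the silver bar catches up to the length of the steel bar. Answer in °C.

T = 133.2 °C

Equal length when α₁L₁ΔT − α₂L₂ΔT = L₂ − L₁ = 8.00×10⁻⁴ m
α₁L₁ = 2.052351×10⁻⁵, α₂L₂ = 1.30404×10⁻⁵ → Δ(αL) = 7.48311×10⁻⁶ m/K
ΔT = 8.00×10⁻⁴ / 7.48311×10⁻⁶ = 106.907 K, so T = 26.3 + 106.907 = 133.207 °C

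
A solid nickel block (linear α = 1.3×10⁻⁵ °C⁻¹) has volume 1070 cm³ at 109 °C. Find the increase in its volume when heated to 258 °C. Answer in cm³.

ΔV = 6.22 cm³

Isotropic solid: β ≈ 3α = 3.9×10⁻⁵ /K; ΔT = 149 K
ΔV = 3αV₀ΔT = 3(1.3×10⁻⁵)(1070)(149) = 6.22 cm³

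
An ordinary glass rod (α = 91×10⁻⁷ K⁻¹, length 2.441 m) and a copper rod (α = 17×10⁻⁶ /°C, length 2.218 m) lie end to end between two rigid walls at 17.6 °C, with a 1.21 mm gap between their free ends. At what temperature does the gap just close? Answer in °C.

T = 37.8 °C

α₁L₁ = 2.22131×10⁻⁵ m/K, α₂L₂ = 3.7706×10⁻⁵ m/K → total 5.99191×10⁻⁵ m/K
ΔT = g/(α₁L₁+α₂L₂) = 1.21×10⁻³ / 5.99191×10⁻⁵ = 20.194 K
T = 17.6 + 20.194 = 37.794 °C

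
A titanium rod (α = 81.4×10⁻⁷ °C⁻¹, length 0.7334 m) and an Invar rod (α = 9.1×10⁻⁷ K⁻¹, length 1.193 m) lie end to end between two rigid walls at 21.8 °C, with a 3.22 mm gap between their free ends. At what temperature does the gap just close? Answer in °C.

T = 478 °C

Gap closes when ΔL₁ + ΔL₂ = 3.22 mm = 3.22×10⁻³ m
(α₁L₁ + α₂L₂)ΔT = g
α₁L₁ + α₂L₂ = 81.4×10⁻⁷×0.7334 + 9.1×10⁻⁷×1.193 = 7.055506×10⁻⁶ m/K
ΔT = 3.22×10⁻³ / 7.055506×10⁻⁶ = 456.38 K
T = 21.8 + 456.38 = 478.18 °C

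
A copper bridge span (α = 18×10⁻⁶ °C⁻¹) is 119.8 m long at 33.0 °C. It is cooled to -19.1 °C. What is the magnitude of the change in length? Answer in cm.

ΔL = 11.2 cm

|ΔT| = |-19.1 − 33.0| = 52.1 K
ΔL = αL₀ΔT = (18×10⁻⁶)(119.8)(52.1) = 1.12×10⁻¹ m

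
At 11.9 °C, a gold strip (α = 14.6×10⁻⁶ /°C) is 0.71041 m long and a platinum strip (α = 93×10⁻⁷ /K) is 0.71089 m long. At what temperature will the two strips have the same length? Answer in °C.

L₁(1 + α₁ΔT) = L₂(1 + α₂ΔT) ⇒ ΔT = (L₂ − L₁)/(α₁L₁ − α₂L₂)
L₂ − L₁ = 0.71089 − 0.71041 = 4.80×10⁻⁴ m
α₁L₁ − α₂L₂ = 14.6×10⁻⁶×0.71041 − 93×10⁻⁷×0.71089 = 3.760709×10⁻⁶ m/K
ΔT = 4.80×10⁻⁴ / 3.760709×10⁻⁶ = 127.636 K
T = 11.9 + 127.636 = 139.536 °C

T = 139.5 °C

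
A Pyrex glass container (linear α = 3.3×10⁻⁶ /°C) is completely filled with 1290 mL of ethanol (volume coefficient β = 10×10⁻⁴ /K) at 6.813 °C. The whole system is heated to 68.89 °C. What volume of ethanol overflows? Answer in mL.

The container also expands: β_container ≈ 3α = 9.9×10⁻⁶ /K
Net overflow = V₀(β_liq − 3α_cont)ΔT
β − 3α = 1.00×10⁻³ − 9.9×10⁻⁶ = 9.901×10⁻⁴ /K; ΔT = 62.077 K
ΔV = 1290 × 9.901×10⁻⁴ × 62.077 = 79.3 mL

79.3 mL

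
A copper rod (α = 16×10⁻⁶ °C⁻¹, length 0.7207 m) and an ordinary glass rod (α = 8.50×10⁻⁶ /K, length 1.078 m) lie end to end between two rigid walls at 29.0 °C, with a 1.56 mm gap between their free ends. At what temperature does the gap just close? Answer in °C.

α₁L₁ = 1.15312×10⁻⁵ m/K, α₂L₂ = 9.163×10⁻⁶ m/K → total 2.06942×10⁻⁵ m/K
ΔT = g/(α₁L₁+α₂L₂) = 1.56×10⁻³ / 2.06942×10⁻⁵ = 75.38 K
T = 29.0 + 75.38 = 104.38 °C

T = 104 °C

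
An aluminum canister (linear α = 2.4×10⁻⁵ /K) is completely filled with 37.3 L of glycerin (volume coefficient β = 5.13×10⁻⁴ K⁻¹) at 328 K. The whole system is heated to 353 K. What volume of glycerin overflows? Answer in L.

The canister also expands: β_container ≈ 3α = 7.2×10⁻⁵ /K
Net overflow = V₀(β_liq − 3α_cont)ΔT
β − 3α = 5.13×10⁻⁴ − 7.2×10⁻⁵ = 4.41×10⁻⁴ /K; ΔT = 25 K
ΔV = 37.3 × 4.41×10⁻⁴ × 25 = 0.411 L

0.411 L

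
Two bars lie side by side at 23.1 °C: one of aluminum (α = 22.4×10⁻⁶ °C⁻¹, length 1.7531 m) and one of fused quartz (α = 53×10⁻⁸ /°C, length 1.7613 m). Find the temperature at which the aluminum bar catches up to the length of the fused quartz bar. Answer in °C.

T = 237.0 °C

L₁(1 + α₁ΔT) = L₂(1 + α₂ΔT) ⇒ ΔT = (L₂ − L₁)/(α₁L₁ − α₂L₂)
L₂ − L₁ = 1.7613 − 1.7531 = 8.20×10⁻³ m
α₁L₁ − α₂L₂ = 22.4×10⁻⁶×1.7531 − 53×10⁻⁸×1.7613 = 3.8335951×10⁻⁵ m/K
ΔT = 8.20×10⁻³ / 3.8335951×10⁻⁵ = 213.898 K
T = 23.1 + 213.898 = 236.998 °C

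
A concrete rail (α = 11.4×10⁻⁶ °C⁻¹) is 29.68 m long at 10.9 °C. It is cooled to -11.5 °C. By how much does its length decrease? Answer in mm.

ΔL = 7.58 mm

|ΔT| = |-11.5 − 10.9| = 22.4 K
ΔL = αL₀ΔT = (11.4×10⁻⁶)(29.68)(22.4) = 7.58×10⁻³ m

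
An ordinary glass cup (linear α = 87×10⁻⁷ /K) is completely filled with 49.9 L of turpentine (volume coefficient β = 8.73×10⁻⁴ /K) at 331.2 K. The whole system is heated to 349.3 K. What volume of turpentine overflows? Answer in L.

The cup also expands: β_container ≈ 3α = 2.61×10⁻⁵ /K
Net overflow = V₀(β_liq − 3α_cont)ΔT
β − 3α = 8.73×10⁻⁴ − 2.61×10⁻⁵ = 8.469×10⁻⁴ /K; ΔT = 18.1 K
ΔV = 49.9 × 8.469×10⁻⁴ × 18.1 = 0.765 L

0.765 L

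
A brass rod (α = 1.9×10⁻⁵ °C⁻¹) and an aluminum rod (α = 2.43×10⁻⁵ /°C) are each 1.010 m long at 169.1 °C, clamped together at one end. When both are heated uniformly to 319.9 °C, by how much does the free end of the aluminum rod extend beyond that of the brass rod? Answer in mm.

ΔT = 150.8 K
brass: ΔL = 1.9×10⁻⁵ × 1.010 m × 150.8 = 2.8939×10⁻³ m = 2.8939 mm
aluminum: ΔL = 2.43×10⁻⁵ × 1.010 m × 150.8 = 3.7011×10⁻³ m = 3.7011 mm
difference = 3.7011 − 2.8939 = 0.8072 mm

0.807 mm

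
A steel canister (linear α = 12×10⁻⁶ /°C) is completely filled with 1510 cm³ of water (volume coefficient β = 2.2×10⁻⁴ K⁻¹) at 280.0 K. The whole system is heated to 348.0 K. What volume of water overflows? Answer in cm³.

The canister also expands: β_container ≈ 3α = 3.6×10⁻⁵ /K
Net overflow = V₀(β_liq − 3α_cont)ΔT
β − 3α = 2.20×10⁻⁴ − 3.6×10⁻⁵ = 1.84×10⁻⁴ /K; ΔT = 68.0 K
ΔV = 1510 × 1.84×10⁻⁴ × 68.0 = 18.9 cm³

18.9 cm³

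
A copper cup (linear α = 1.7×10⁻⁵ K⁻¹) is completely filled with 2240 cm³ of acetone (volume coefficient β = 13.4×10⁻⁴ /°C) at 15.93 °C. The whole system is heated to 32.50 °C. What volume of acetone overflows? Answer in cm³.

The cup also expands: β_container ≈ 3α = 5.1×10⁻⁵ /K
Net overflow = V₀(β_liq − 3α_cont)ΔT
β − 3α = 1.34×10⁻³ − 5.1×10⁻⁵ = 1.289×10⁻³ /K; ΔT = 16.57 K
ΔV = 2240 × 1.289×10⁻³ × 16.57 = 47.8 cm³

47.8 cm³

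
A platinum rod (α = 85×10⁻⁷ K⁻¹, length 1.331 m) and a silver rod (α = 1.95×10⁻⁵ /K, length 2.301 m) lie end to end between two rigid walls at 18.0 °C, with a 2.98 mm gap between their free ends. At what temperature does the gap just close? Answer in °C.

T = 71.0 °C

α₁L₁ = 1.13135×10⁻⁵ m/K, α₂L₂ = 4.48695×10⁻⁵ m/K → total 5.6183×10⁻⁵ m/K
ΔT = g/(α₁L₁+α₂L₂) = 2.98×10⁻³ / 5.6183×10⁻⁵ = 53.041 K
T = 18.0 + 53.041 = 71.041 °C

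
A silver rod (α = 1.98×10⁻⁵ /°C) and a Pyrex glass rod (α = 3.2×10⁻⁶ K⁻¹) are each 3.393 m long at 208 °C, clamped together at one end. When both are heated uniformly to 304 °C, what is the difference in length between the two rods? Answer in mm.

ΔT = 96 K
silver: ΔL = 1.98×10⁻⁵ × 3.393 m × 96 = 6.4494×10⁻³ m = 6.4494 mm
Pyrex glass: ΔL = 3.2×10⁻⁶ × 3.393 m × 96 = 1.0423×10⁻³ m = 1.0423 mm
difference = 6.4494 − 1.0423 = 5.4071 mm

5.41 mm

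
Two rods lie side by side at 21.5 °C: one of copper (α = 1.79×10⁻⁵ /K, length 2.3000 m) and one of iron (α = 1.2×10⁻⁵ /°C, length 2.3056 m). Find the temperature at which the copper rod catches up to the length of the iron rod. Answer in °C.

L₁(1 + α₁ΔT) = L₂(1 + α₂ΔT) ⇒ ΔT = (L₂ − L₁)/(α₁L₁ − α₂L₂)
L₂ − L₁ = 2.3056 − 2.3000 = 5.60×10⁻³ m
α₁L₁ − α₂L₂ = 1.79×10⁻⁵×2.3000 − 1.2×10⁻⁵×2.3056 = 1.35028×10⁻⁵ m/K
ΔT = 5.60×10⁻³ / 1.35028×10⁻⁵ = 414.729 K
T = 21.5 + 414.729 = 436.229 °C

T = 436.2 °C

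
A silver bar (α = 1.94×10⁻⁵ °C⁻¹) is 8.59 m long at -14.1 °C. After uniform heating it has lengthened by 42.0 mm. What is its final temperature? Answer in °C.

T = 238 °C

ΔL = αL₀ΔT ⇒ ΔT = ΔL / (αL₀)
ΔT = 42.0×10⁻³ m / (1.94×10⁻⁵ × 8.59 m) = 252.03 K
T = -14.1 + 252.03 = 237.93 °C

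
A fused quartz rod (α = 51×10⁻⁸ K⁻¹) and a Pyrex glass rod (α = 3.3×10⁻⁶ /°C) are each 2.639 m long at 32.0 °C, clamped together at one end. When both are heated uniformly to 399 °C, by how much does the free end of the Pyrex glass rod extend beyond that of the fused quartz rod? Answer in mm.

2.70 mm

ΔT = 367.0 K
fused quartz: ΔL = 51×10⁻⁸ × 2.639 m × 367.0 = 4.9394×10⁻⁴ m = 0.49394 mm
Pyrex glass: ΔL = 3.3×10⁻⁶ × 2.639 m × 367.0 = 3.1961×10⁻³ m = 3.1961 mm
difference = 3.1961 − 0.49394 = 2.70216 mm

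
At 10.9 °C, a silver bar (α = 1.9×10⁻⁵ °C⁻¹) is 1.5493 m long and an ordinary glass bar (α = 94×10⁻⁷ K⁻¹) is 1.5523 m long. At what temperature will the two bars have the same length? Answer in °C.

Equal length when α₁L₁ΔT − α₂L₂ΔT = L₂ − L₁ = 3.00×10⁻³ m
α₁L₁ = 2.94367×10⁻⁵, α₂L₂ = 1.459162×10⁻⁵ → Δ(αL) = 1.484508×10⁻⁵ m/K
ΔT = 3.00×10⁻³ / 1.484508×10⁻⁵ = 202.087 K, so T = 10.9 + 202.087 = 212.987 °C

T = 213.0 °C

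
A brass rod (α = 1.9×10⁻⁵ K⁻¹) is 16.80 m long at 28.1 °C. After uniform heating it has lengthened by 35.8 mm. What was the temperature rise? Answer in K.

ΔT = 112 K

ΔL = αL₀ΔT ⇒ ΔT = ΔL / (αL₀)
ΔT = 35.8×10⁻³ m / (1.9×10⁻⁵ × 16.80 m) = 112.16 K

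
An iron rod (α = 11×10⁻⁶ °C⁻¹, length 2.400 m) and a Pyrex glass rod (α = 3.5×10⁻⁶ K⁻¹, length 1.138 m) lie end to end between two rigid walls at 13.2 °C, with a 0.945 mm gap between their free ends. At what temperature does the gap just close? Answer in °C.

T = 44.3 °C

α₁L₁ = 2.640×10⁻⁵ m/K, α₂L₂ = 3.983×10⁻⁶ m/K → total 3.0383×10⁻⁵ m/K
ΔT = g/(α₁L₁+α₂L₂) = 9.45×10⁻⁴ / 3.0383×10⁻⁵ = 31.103 K
T = 13.2 + 31.103 = 44.303 °C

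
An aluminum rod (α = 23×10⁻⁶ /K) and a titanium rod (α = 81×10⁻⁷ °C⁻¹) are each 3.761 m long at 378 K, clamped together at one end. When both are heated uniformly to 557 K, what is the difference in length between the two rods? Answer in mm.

ΔT = 179 K
aluminum: ΔL = 23×10⁻⁶ × 3.761 m × 179 = 1.5484×10⁻² m = 15.484 mm
titanium: ΔL = 81×10⁻⁷ × 3.761 m × 179 = 5.4531×10⁻³ m = 5.4531 mm
difference = 15.484 − 5.4531 = 10.0309 mm

10.0 mm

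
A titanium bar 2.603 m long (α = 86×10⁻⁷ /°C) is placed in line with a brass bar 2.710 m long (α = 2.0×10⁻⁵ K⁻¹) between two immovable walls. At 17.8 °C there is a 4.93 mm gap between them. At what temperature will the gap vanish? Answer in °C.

α₁L₁ = 2.23858×10⁻⁵ m/K, α₂L₂ = 5.420×10⁻⁵ m/K → total 7.65858×10⁻⁵ m/K
ΔT = g/(α₁L₁+α₂L₂) = 4.93×10⁻³ / 7.65858×10⁻⁵ = 64.372 K
T = 17.8 + 64.372 = 82.172 °C

T = 82.2 °C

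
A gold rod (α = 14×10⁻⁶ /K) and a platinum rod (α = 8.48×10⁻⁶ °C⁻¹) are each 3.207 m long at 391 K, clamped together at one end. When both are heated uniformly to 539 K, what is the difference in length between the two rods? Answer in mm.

2.62 mm

ΔT = 148 K
gold: ΔL = 14×10⁻⁶ × 3.207 m × 148 = 6.6449×10⁻³ m = 6.6449 mm
platinum: ΔL = 8.48×10⁻⁶ × 3.207 m × 148 = 4.0249×10⁻³ m = 4.0249 mm
difference = 6.6449 − 4.0249 = 2.6200 mm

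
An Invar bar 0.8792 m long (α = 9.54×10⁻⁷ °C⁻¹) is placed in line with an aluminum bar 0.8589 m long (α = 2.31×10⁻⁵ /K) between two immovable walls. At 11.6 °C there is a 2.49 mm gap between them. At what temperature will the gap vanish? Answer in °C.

T = 132 °C

Gap closes when ΔL₁ + ΔL₂ = 2.49 mm = 2.49×10⁻³ m
(α₁L₁ + α₂L₂)ΔT = g
α₁L₁ + α₂L₂ = 9.54×10⁻⁷×0.8792 + 2.31×10⁻⁵×0.8589 = 2.06793468×10⁻⁵ m/K
ΔT = 2.49×10⁻³ / 2.06793468×10⁻⁵ = 120.41 K
T = 11.6 + 120.41 = 132.01 °C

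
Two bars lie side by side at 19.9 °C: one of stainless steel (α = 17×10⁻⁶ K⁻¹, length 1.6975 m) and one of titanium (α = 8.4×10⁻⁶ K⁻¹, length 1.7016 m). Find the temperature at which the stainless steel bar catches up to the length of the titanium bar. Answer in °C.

T = 301.4 °C

L₁(1 + α₁ΔT) = L₂(1 + α₂ΔT) ⇒ ΔT = (L₂ − L₁)/(α₁L₁ − α₂L₂)
L₂ − L₁ = 1.7016 − 1.6975 = 4.10×10⁻³ m
α₁L₁ − α₂L₂ = 17×10⁻⁶×1.6975 − 8.4×10⁻⁶×1.7016 = 1.456406×10⁻⁵ m/K
ΔT = 4.10×10⁻³ / 1.456406×10⁻⁵ = 281.515 K
T = 19.9 + 281.515 = 301.415 °C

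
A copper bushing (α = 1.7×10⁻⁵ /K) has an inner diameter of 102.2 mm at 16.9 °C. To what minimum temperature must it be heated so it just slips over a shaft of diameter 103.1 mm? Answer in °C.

T = 535 °C

Required Δd = 103.1 − 102.2 = 0.9 mm
Δd = αd₀ΔT ⇒ ΔT = Δd/(αd₀) = 0.9 / (1.7×10⁻⁵ × 102.2) = 518.02 K
T_min = 16.9 + 518.02 = 534.92 °C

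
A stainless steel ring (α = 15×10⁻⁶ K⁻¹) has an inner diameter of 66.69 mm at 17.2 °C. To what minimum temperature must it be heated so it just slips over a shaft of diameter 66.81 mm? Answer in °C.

T = 137 °C

Required Δd = 66.81 − 66.69 = 0.12 mm
Δd = αd₀ΔT ⇒ ΔT = Δd/(αd₀) = 0.12 / (15×10⁻⁶ × 66.69) = 119.96 K
T_min = 17.2 + 119.96 = 137.16 °C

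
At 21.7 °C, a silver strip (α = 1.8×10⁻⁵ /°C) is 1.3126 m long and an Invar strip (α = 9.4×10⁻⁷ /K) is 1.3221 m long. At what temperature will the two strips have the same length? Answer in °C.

T = 446.1 °C

L₁(1 + α₁ΔT) = L₂(1 + α₂ΔT) ⇒ ΔT = (L₂ − L₁)/(α₁L₁ − α₂L₂)
L₂ − L₁ = 1.3221 − 1.3126 = 9.50×10⁻³ m
α₁L₁ − α₂L₂ = 1.8×10⁻⁵×1.3126 − 9.4×10⁻⁷×1.3221 = 2.2384026×10⁻⁵ m/K
ΔT = 9.50×10⁻³ / 2.2384026×10⁻⁵ = 424.410 K
T = 21.7 + 424.410 = 446.110 °C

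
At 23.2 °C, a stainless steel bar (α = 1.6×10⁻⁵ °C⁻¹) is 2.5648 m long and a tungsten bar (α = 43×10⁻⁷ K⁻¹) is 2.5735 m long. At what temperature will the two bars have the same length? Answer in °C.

T = 313.5 °C

Equal length when α₁L₁ΔT − α₂L₂ΔT = L₂ − L₁ = 8.70×10⁻³ m
α₁L₁ = 4.10368×10⁻⁵, α₂L₂ = 1.106605×10⁻⁵ → Δ(αL) = 2.997075×10⁻⁵ m/K
ΔT = 8.70×10⁻³ / 2.997075×10⁻⁵ = 290.283 K, so T = 23.2 + 290.283 = 313.483 °C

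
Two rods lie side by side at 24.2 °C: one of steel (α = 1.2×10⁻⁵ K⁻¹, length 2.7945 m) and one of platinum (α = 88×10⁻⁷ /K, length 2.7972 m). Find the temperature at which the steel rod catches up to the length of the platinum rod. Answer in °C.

Equal length when α₁L₁ΔT − α₂L₂ΔT = L₂ − L₁ = 2.70×10⁻³ m
α₁L₁ = 3.3534×10⁻⁵, α₂L₂ = 2.461536×10⁻⁵ → Δ(αL) = 8.91864×10⁻⁶ m/K
ΔT = 2.70×10⁻³ / 8.91864×10⁻⁶ = 302.737 K, so T = 24.2 + 302.737 = 326.937 °C

T = 326.9 °C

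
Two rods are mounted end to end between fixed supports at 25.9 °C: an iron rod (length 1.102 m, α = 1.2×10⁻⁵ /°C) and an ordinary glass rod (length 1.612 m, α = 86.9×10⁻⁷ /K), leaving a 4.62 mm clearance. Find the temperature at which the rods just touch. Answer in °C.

Gap closes when ΔL₁ + ΔL₂ = 4.62 mm = 4.62×10⁻³ m
(α₁L₁ + α₂L₂)ΔT = g
α₁L₁ + α₂L₂ = 1.2×10⁻⁵×1.102 + 86.9×10⁻⁷×1.612 = 2.723228×10⁻⁵ m/K
ΔT = 4.62×10⁻³ / 2.723228×10⁻⁵ = 169.65 K
T = 25.9 + 169.65 = 195.55 °C

T = 196 °C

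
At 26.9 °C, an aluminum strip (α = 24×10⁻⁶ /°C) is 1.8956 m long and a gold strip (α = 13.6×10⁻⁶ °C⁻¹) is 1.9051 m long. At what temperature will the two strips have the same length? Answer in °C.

L₁(1 + α₁ΔT) = L₂(1 + α₂ΔT) ⇒ ΔT = (L₂ − L₁)/(α₁L₁ − α₂L₂)
L₂ − L₁ = 1.9051 − 1.8956 = 9.50×10⁻³ m
α₁L₁ − α₂L₂ = 24×10⁻⁶×1.8956 − 13.6×10⁻⁶×1.9051 = 1.958504×10⁻⁵ m/K
ΔT = 9.50×10⁻³ / 1.958504×10⁻⁵ = 485.064 K
T = 26.9 + 485.064 = 511.964 °C

T = 512.0 °C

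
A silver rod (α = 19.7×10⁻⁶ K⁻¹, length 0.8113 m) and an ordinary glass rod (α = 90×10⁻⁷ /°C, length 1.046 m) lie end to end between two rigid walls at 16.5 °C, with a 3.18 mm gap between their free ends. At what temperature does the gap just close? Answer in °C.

α₁L₁ = 1.598261×10⁻⁵ m/K, α₂L₂ = 9.414×10⁻⁶ m/K → total 2.539661×10⁻⁵ m/K
ΔT = g/(α₁L₁+α₂L₂) = 3.18×10⁻³ / 2.539661×10⁻⁵ = 125.21 K
T = 16.5 + 125.21 = 141.71 °C

T = 142 °C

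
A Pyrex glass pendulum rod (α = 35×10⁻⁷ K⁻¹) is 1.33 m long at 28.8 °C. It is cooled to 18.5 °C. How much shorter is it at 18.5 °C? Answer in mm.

ΔL = 0.0479 mm

|ΔT| = |18.5 − 28.8| = 10.3 K
ΔL = αL₀ΔT = (35×10⁻⁷)(1.33)(10.3) = 4.79×10⁻⁵ m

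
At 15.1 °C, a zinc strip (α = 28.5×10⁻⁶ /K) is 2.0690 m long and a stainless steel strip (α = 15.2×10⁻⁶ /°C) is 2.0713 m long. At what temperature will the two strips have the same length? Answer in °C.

T = 98.79 °C

Equal length when α₁L₁ΔT − α₂L₂ΔT = L₂ − L₁ = 2.30×10⁻³ m
α₁L₁ = 5.89665×10⁻⁵, α₂L₂ = 3.148376×10⁻⁵ → Δ(αL) = 2.748274×10⁻⁵ m/K
ΔT = 2.30×10⁻³ / 2.748274×10⁻⁵ = 83.6889 K, so T = 15.1 + 83.6889 = 98.7889 °C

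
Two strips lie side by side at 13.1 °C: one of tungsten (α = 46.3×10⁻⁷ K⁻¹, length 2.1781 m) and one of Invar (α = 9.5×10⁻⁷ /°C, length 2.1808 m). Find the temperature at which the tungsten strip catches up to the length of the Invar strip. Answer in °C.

L₁(1 + α₁ΔT) = L₂(1 + α₂ΔT) ⇒ ΔT = (L₂ − L₁)/(α₁L₁ − α₂L₂)
L₂ − L₁ = 2.1808 − 2.1781 = 2.70×10⁻³ m
α₁L₁ − α₂L₂ = 46.3×10⁻⁷×2.1781 − 9.5×10⁻⁷×2.1808 = 8.012843×10⁻⁶ m/K
ΔT = 2.70×10⁻³ / 8.012843×10⁻⁶ = 336.959 K
T = 13.1 + 336.959 = 350.059 °C

T = 350.1 °C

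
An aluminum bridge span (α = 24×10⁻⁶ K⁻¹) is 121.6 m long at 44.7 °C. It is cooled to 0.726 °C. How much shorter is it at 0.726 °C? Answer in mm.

|ΔT| = |0.726 − 44.7| = 43.974 K
ΔL = αL₀ΔT = (24×10⁻⁶)(121.6)(43.974) = 1.28×10⁻¹ m

ΔL = 128 mm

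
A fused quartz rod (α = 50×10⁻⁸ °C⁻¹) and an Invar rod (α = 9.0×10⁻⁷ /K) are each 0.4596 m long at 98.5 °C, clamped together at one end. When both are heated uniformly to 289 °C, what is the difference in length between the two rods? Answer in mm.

ΔT = 190.5 K
fused quartz: ΔL = 50×10⁻⁸ × 0.4596 m × 190.5 = 4.3777×10⁻⁵ m = 0.043777 mm
Invar: ΔL = 9.0×10⁻⁷ × 0.4596 m × 190.5 = 7.8798×10⁻⁵ m = 0.078798 mm
difference = 0.078798 − 0.043777 = 0.035021 mm

0.0350 mm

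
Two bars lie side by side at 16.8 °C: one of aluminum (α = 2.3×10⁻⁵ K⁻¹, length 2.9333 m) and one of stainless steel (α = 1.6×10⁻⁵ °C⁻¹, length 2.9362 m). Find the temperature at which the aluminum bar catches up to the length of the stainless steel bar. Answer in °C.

T = 158.4 °C

L₁(1 + α₁ΔT) = L₂(1 + α₂ΔT) ⇒ ΔT = (L₂ − L₁)/(α₁L₁ − α₂L₂)
L₂ − L₁ = 2.9362 − 2.9333 = 2.90×10⁻³ m
α₁L₁ − α₂L₂ = 2.3×10⁻⁵×2.9333 − 1.6×10⁻⁵×2.9362 = 2.04867×10⁻⁵ m/K
ΔT = 2.90×10⁻³ / 2.04867×10⁻⁵ = 141.555 K
T = 16.8 + 141.555 = 158.355 °C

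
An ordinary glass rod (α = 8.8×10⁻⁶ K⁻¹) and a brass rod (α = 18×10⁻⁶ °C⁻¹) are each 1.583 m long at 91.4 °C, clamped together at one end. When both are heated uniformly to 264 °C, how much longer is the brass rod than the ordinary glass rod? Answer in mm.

ΔT = 172.6 K
ordinary glass: ΔL = 8.8×10⁻⁶ × 1.583 m × 172.6 = 2.4044×10⁻³ m = 2.4044 mm
brass: ΔL = 18×10⁻⁶ × 1.583 m × 172.6 = 4.9181×10⁻³ m = 4.9181 mm
difference = 4.9181 − 2.4044 = 2.5137 mm

2.51 mm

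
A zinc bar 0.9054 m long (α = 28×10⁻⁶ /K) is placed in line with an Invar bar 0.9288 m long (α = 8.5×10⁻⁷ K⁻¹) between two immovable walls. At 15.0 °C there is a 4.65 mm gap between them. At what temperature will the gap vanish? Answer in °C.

Gap closes when ΔL₁ + ΔL₂ = 4.65 mm = 4.65×10⁻³ m
(α₁L₁ + α₂L₂)ΔT = g
α₁L₁ + α₂L₂ = 28×10⁻⁶×0.9054 + 8.5×10⁻⁷×0.9288 = 2.614068×10⁻⁵ m/K
ΔT = 4.65×10⁻³ / 2.614068×10⁻⁵ = 177.88 K
T = 15.0 + 177.88 = 192.88 °C

T = 193 °C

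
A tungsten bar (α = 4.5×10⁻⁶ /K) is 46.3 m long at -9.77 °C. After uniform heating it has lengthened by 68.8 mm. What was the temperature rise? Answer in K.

ΔL = αL₀ΔT ⇒ ΔT = ΔL / (αL₀)
ΔT = 68.8×10⁻³ m / (4.5×10⁻⁶ × 46.3 m) = 330.21 K

ΔT = 330 K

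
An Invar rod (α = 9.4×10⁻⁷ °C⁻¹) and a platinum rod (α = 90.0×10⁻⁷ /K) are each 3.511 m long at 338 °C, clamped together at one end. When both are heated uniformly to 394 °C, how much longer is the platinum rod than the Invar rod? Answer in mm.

ΔT = 56 K
Invar: ΔL = 9.4×10⁻⁷ × 3.511 m × 56 = 1.8482×10⁻⁴ m = 0.18482 mm
platinum: ΔL = 90.0×10⁻⁷ × 3.511 m × 56 = 1.7695×10⁻³ m = 1.7695 mm
difference = 1.7695 − 0.18482 = 1.58468 mm

1.58 mm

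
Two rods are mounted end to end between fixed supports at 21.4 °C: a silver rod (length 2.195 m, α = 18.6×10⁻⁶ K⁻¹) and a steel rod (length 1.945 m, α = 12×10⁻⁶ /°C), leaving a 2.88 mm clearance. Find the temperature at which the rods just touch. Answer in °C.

T = 66.3 °C

Gap closes when ΔL₁ + ΔL₂ = 2.88 mm = 2.88×10⁻³ m
(α₁L₁ + α₂L₂)ΔT = g
α₁L₁ + α₂L₂ = 18.6×10⁻⁶×2.195 + 12×10⁻⁶×1.945 = 6.4167×10⁻⁵ m/K
ΔT = 2.88×10⁻³ / 6.4167×10⁻⁵ = 44.883 K
T = 21.4 + 44.883 = 66.283 °C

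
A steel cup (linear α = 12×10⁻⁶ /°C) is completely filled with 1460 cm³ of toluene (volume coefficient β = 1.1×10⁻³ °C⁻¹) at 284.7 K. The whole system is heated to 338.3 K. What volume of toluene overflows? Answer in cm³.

The cup also expands: β_container ≈ 3α = 3.6×10⁻⁵ /K
Net overflow = V₀(β_liq − 3α_cont)ΔT
β − 3α = 1.10×10⁻³ − 3.6×10⁻⁵ = 1.064×10⁻³ /K; ΔT = 53.6 K
ΔV = 1460 × 1.064×10⁻³ × 53.6 = 83.3 cm³

83.3 cm³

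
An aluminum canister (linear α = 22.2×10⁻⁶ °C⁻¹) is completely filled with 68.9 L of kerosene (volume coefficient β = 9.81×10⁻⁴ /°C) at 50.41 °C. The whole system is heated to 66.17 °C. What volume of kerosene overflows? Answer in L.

0.993 L

The canister also expands: β_container ≈ 3α = 6.66×10⁻⁵ /K
Net overflow = V₀(β_liq − 3α_cont)ΔT
β − 3α = 9.81×10⁻⁴ − 6.66×10⁻⁵ = 9.144×10⁻⁴ /K; ΔT = 15.76 K
ΔV = 68.9 × 9.144×10⁻⁴ × 15.76 = 0.993 L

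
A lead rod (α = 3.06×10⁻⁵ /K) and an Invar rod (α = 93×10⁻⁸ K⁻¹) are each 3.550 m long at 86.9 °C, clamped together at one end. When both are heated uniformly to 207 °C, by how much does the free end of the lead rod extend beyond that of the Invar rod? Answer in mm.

12.6 mm

ΔT = 120.1 K
lead: ΔL = 3.06×10⁻⁵ × 3.550 m × 120.1 = 1.3046×10⁻² m = 13.046 mm
Invar: ΔL = 93×10⁻⁸ × 3.550 m × 120.1 = 3.9651×10⁻⁴ m = 0.39651 mm
difference = 13.046 − 0.39651 = 12.64949 mm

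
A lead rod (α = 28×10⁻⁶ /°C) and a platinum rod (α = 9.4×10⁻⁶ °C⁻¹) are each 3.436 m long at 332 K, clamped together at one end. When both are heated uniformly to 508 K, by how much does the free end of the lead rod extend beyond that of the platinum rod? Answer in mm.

11.2 mm

ΔT = 176 K
lead: ΔL = 28×10⁻⁶ × 3.436 m × 176 = 1.6933×10⁻² m = 16.933 mm
platinum: ΔL = 9.4×10⁻⁶ × 3.436 m × 176 = 5.6845×10⁻³ m = 5.6845 mm
difference = 16.933 − 5.6845 = 11.2485 mm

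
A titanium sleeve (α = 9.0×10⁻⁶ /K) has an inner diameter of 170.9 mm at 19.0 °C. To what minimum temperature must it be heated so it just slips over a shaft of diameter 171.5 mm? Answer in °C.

T = 409 °C

Required Δd = 171.5 − 170.9 = 0.6 mm
Δd = αd₀ΔT ⇒ ΔT = Δd/(αd₀) = 0.6 / (9.0×10⁻⁶ × 170.9) = 390.09 K
T_min = 19.0 + 390.09 = 409.09 °C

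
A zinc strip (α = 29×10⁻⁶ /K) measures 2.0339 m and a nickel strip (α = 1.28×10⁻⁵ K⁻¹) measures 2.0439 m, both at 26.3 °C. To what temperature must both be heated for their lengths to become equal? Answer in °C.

T = 331.0 °C

Equal length when α₁L₁ΔT − α₂L₂ΔT = L₂ − L₁ = 1.00×10⁻² m
α₁L₁ = 5.89831×10⁻⁵, α₂L₂ = 2.616192×10⁻⁵ → Δ(αL) = 3.282118×10⁻⁵ m/K
ΔT = 1.00×10⁻² / 3.282118×10⁻⁵ = 304.681 K, so T = 26.3 + 304.681 = 330.981 °C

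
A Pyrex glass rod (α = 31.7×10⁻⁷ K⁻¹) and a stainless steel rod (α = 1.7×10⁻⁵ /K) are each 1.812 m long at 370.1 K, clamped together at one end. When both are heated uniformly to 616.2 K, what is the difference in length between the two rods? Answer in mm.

ΔT = 246.1 K
Pyrex glass: ΔL = 31.7×10⁻⁷ × 1.812 m × 246.1 = 1.4136×10⁻³ m = 1.4136 mm
stainless steel: ΔL = 1.7×10⁻⁵ × 1.812 m × 246.1 = 7.5809×10⁻³ m = 7.5809 mm
difference = 7.5809 − 1.4136 = 6.1673 mm

6.17 mm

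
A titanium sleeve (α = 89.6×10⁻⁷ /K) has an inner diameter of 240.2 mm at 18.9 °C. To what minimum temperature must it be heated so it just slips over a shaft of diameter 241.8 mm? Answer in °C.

T = 762 °C

Required Δd = 241.8 − 240.2 = 1.6 mm
Δd = αd₀ΔT ⇒ ΔT = Δd/(αd₀) = 1.6 / (89.6×10⁻⁷ × 240.2) = 743.43 K
T_min = 18.9 + 743.43 = 762.33 °C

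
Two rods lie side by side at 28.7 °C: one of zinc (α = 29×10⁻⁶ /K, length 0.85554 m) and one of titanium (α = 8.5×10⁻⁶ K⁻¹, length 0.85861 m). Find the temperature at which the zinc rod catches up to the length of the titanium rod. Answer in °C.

Equal length when α₁L₁ΔT − α₂L₂ΔT = L₂ − L₁ = 3.07×10⁻³ m
α₁L₁ = 2.481066×10⁻⁵, α₂L₂ = 7.298185×10⁻⁶ → Δ(αL) = 1.7512475×10⁻⁵ m/K
ΔT = 3.07×10⁻³ / 1.7512475×10⁻⁵ = 175.304 K, so T = 28.7 + 175.304 = 204.004 °C

T = 204.0 °C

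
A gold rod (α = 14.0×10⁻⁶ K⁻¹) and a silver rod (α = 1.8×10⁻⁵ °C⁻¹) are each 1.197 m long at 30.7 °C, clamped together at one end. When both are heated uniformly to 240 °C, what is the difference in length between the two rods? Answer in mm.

ΔT = 209.3 K
gold: ΔL = 14.0×10⁻⁶ × 1.197 m × 209.3 = 3.5074×10⁻³ m = 3.5074 mm
silver: ΔL = 1.8×10⁻⁵ × 1.197 m × 209.3 = 4.5096×10⁻³ m = 4.5096 mm
difference = 4.5096 − 3.5074 = 1.0022 mm

1.00 mm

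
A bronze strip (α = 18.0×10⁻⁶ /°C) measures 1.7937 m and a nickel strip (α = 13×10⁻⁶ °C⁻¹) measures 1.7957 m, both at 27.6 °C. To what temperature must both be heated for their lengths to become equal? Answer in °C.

L₁(1 + α₁ΔT) = L₂(1 + α₂ΔT) ⇒ ΔT = (L₂ − L₁)/(α₁L₁ − α₂L₂)
L₂ − L₁ = 1.7957 − 1.7937 = 2.00×10⁻³ m
α₁L₁ − α₂L₂ = 18.0×10⁻⁶×1.7937 − 13×10⁻⁶×1.7957 = 8.9425×10⁻⁶ m/K
ΔT = 2.00×10⁻³ / 8.9425×10⁻⁶ = 223.651 K
T = 27.6 + 223.651 = 251.251 °C

T = 251.3 °C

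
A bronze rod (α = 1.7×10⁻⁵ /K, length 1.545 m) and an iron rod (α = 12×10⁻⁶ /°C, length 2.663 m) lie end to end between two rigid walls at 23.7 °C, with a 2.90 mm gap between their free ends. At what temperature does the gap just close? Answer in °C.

α₁L₁ = 2.6265×10⁻⁵ m/K, α₂L₂ = 3.1956×10⁻⁵ m/K → total 5.8221×10⁻⁵ m/K
ΔT = g/(α₁L₁+α₂L₂) = 2.90×10⁻³ / 5.8221×10⁻⁵ = 49.810 K
T = 23.7 + 49.810 = 73.510 °C

T = 73.5 °C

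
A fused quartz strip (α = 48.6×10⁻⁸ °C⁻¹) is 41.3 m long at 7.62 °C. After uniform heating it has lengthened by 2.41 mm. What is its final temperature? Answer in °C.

T = 128 °C

ΔL = αL₀ΔT ⇒ ΔT = ΔL / (αL₀)
ΔT = 2.41×10⁻³ m / (48.6×10⁻⁸ × 41.3 m) = 120.07 K
T = 7.62 + 120.07 = 127.69 °C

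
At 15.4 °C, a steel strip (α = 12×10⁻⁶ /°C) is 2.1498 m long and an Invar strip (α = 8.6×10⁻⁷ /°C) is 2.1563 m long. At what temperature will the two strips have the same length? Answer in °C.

L₁(1 + α₁ΔT) = L₂(1 + α₂ΔT) ⇒ ΔT = (L₂ − L₁)/(α₁L₁ − α₂L₂)
L₂ − L₁ = 2.1563 − 2.1498 = 6.50×10⁻³ m
α₁L₁ − α₂L₂ = 12×10⁻⁶×2.1498 − 8.6×10⁻⁷×2.1563 = 2.3943182×10⁻⁵ m/K
ΔT = 6.50×10⁻³ / 2.3943182×10⁻⁵ = 271.476 K
T = 15.4 + 271.476 = 286.876 °C

T = 286.9 °C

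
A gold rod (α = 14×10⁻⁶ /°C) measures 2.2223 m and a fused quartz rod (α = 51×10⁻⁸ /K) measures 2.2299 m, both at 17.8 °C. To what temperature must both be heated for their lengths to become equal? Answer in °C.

L₁(1 + α₁ΔT) = L₂(1 + α₂ΔT) ⇒ ΔT = (L₂ − L₁)/(α₁L₁ − α₂L₂)
L₂ − L₁ = 2.2299 − 2.2223 = 7.60×10⁻³ m
α₁L₁ − α₂L₂ = 14×10⁻⁶×2.2223 − 51×10⁻⁸×2.2299 = 2.9974951×10⁻⁵ m/K
ΔT = 7.60×10⁻³ / 2.9974951×10⁻⁵ = 253.545 K
T = 17.8 + 253.545 = 271.345 °C

T = 271.3 °C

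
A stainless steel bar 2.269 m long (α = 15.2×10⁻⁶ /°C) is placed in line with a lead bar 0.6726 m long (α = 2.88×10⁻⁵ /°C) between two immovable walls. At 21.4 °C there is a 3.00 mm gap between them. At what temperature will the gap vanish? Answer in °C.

Gap closes when ΔL₁ + ΔL₂ = 3.00 mm = 3.00×10⁻³ m
(α₁L₁ + α₂L₂)ΔT = g
α₁L₁ + α₂L₂ = 15.2×10⁻⁶×2.269 + 2.88×10⁻⁵×0.6726 = 5.385968×10⁻⁵ m/K
ΔT = 3.00×10⁻³ / 5.385968×10⁻⁵ = 55.700 K
T = 21.4 + 55.700 = 77.100 °C

T = 77.1 °C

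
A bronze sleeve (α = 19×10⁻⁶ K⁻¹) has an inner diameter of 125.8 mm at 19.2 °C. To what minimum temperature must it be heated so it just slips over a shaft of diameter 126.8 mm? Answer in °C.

T = 438 °C

Required Δd = 126.8 − 125.8 = 1.0 mm
Δd = αd₀ΔT ⇒ ΔT = Δd/(αd₀) = 1.0 / (19×10⁻⁶ × 125.8) = 418.38 K
T_min = 19.2 + 418.38 = 437.58 °C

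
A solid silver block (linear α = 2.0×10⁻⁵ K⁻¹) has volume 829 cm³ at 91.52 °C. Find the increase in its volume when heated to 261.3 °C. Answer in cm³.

Isotropic solid: β ≈ 3α = 6.0×10⁻⁵ /K; ΔT = 169.78 K
ΔV = 3αV₀ΔT = 3(2.0×10⁻⁵)(829)(169.78) = 8.44 cm³

ΔV = 8.44 cm³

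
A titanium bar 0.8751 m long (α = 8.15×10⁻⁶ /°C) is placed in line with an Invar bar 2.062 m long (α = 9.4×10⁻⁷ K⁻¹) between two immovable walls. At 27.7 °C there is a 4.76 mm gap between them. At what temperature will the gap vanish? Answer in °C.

α₁L₁ = 7.132065×10⁻⁶ m/K, α₂L₂ = 1.93828×10⁻⁶ m/K → total 9.070345×10⁻⁶ m/K
ΔT = g/(α₁L₁+α₂L₂) = 4.76×10⁻³ / 9.070345×10⁻⁶ = 524.79 K
T = 27.7 + 524.79 = 552.49 °C

T = 552 °C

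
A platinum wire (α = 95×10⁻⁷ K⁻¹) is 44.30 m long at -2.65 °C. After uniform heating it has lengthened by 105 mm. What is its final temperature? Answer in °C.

ΔL = αL₀ΔT ⇒ ΔT = ΔL / (αL₀)
ΔT = 105×10⁻³ m / (95×10⁻⁷ × 44.30 m) = 249.50 K
T = -2.65 + 249.50 = 246.85 °C

T = 247 °C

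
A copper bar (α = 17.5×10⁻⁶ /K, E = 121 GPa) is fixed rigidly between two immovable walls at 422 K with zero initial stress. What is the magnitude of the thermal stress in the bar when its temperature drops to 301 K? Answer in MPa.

Fully constrained: the free strain ε = αΔT is blocked, so σ = Eε = EαΔT.
|ΔT| = 121 K
σ = 121×10⁹ × 17.5×10⁻⁶ × 121 = 2.56×10⁸ Pa

σ = 256 MPa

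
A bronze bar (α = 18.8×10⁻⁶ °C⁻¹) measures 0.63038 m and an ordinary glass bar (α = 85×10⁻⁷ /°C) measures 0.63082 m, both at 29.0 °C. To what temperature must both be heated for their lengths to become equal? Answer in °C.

L₁(1 + α₁ΔT) = L₂(1 + α₂ΔT) ⇒ ΔT = (L₂ − L₁)/(α₁L₁ − α₂L₂)
L₂ − L₁ = 0.63082 − 0.63038 = 4.40×10⁻⁴ m
α₁L₁ − α₂L₂ = 18.8×10⁻⁶×0.63038 − 85×10⁻⁷×0.63082 = 6.489174×10⁻⁶ m/K
ΔT = 4.40×10⁻⁴ / 6.489174×10⁻⁶ = 67.8052 K
T = 29.0 + 67.8052 = 96.8052 °C

T = 96.81 °C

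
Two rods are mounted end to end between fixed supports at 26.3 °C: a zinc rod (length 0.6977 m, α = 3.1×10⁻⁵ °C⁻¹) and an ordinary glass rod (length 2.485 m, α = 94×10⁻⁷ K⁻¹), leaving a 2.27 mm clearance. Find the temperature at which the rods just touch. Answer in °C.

α₁L₁ = 2.16287×10⁻⁵ m/K, α₂L₂ = 2.3359×10⁻⁵ m/K → total 4.49877×10⁻⁵ m/K
ΔT = g/(α₁L₁+α₂L₂) = 2.27×10⁻³ / 4.49877×10⁻⁵ = 50.458 K
T = 26.3 + 50.458 = 76.758 °C

T = 76.8 °C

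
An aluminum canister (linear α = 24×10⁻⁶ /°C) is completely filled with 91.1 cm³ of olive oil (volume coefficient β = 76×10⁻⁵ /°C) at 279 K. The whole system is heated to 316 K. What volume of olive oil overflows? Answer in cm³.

2.32 cm³

The canister also expands: β_container ≈ 3α = 7.2×10⁻⁵ /K
Net overflow = V₀(β_liq − 3α_cont)ΔT
β − 3α = 7.60×10⁻⁴ − 7.2×10⁻⁵ = 6.88×10⁻⁴ /K; ΔT = 37 K
ΔV = 91.1 × 6.88×10⁻⁴ × 37 = 2.32 cm³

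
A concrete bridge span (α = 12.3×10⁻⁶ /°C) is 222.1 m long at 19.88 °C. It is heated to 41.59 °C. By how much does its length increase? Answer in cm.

|ΔT| = |41.59 − 19.88| = 21.71 K
ΔL = αL₀ΔT = (12.3×10⁻⁶)(222.1)(21.71) = 5.93×10⁻² m

ΔL = 5.93 cm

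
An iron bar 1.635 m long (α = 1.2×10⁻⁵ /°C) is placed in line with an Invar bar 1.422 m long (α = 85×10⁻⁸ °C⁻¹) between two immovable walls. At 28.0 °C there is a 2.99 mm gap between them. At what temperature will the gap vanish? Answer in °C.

Gap closes when ΔL₁ + ΔL₂ = 2.99 mm = 2.99×10⁻³ m
(α₁L₁ + α₂L₂)ΔT = g
α₁L₁ + α₂L₂ = 1.2×10⁻⁵×1.635 + 85×10⁻⁸×1.422 = 2.08287×10⁻⁵ m/K
ΔT = 2.99×10⁻³ / 2.08287×10⁻⁵ = 143.55 K
T = 28.0 + 143.55 = 171.55 °C

T = 172 °C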